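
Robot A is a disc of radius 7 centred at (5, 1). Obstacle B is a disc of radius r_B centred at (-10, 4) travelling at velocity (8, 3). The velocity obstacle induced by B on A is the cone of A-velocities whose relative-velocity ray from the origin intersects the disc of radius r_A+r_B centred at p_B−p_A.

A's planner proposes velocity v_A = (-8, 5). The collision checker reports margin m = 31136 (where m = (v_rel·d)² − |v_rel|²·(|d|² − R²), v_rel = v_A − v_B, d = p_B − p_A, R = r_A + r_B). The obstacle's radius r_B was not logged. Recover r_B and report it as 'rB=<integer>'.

m = 31136
d = (-15, 3);  v_rel = (-16, 2),  |v_rel|² = 260
v_rel×d = (-16)·(3) − (2)·(-15) = -18
since m = R²·260 − (-18)²:  R² = (324 + 31136) / 260 = 121
R = √121 = 11  ⇒  r_B = 11 − 7 = 4

rB=4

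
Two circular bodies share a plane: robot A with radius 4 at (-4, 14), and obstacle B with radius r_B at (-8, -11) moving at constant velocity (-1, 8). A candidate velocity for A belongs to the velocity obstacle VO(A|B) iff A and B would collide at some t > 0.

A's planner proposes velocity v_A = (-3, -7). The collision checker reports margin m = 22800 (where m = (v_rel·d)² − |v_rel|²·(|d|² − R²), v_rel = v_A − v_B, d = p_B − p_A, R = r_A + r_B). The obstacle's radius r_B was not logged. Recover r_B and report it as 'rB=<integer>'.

m = 22800
d = (-4, -25);  v_rel = (-2, -15),  |v_rel|² = 229
v_rel×d = (-2)·(-25) − (-15)·(-4) = -10
since m = R²·229 − (-10)²:  R² = (100 + 22800) / 229 = 100
R = √100 = 10  ⇒  r_B = 10 − 4 = 6

rB=6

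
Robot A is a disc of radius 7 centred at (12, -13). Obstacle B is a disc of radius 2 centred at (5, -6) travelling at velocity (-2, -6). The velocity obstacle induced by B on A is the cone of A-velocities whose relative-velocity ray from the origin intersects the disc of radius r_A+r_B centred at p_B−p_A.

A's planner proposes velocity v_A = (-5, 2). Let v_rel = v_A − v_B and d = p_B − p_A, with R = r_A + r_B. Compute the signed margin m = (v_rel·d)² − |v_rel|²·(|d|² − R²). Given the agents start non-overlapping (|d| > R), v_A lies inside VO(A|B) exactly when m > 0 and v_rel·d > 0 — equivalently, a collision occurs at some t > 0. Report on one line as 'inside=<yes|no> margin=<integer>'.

d = (-7, 7),  |d|² = 98;  R = 7+2 = 9,  c = 98−9² = 17
v_rel = (-3, 8),  |v_rel|² = 73;  v_rel·d = (-3)·(-7) + (8)·(7) = 77
73·t² − 154·t + 17 = 0  ⇒  m = 77² − 73·17 = 4688
m = 4688 > 0,  v_rel·d = 77 > 0  ⇒  inside

inside=yes margin=4688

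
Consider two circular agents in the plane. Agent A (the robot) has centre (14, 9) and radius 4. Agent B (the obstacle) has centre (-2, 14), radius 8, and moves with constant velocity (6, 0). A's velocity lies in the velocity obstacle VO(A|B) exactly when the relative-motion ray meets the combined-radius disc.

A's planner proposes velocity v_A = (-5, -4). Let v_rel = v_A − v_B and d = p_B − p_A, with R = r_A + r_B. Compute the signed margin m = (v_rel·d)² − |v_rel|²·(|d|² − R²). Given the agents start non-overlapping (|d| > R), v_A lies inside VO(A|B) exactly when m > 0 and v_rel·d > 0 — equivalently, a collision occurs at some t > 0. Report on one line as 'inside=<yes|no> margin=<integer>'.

d = (-16, 5),  |d|² = 281;  R = 4+8 = 12,  c = 281−12² = 137
v_rel = (-11, -4),  |v_rel|² = 137;  v_rel·d = (-11)·(-16) + (-4)·(5) = 156
137·t² − 312·t + 137 = 0  ⇒  m = 156² − 137·137 = 5567
m = 5567 > 0,  v_rel·d = 156 > 0  ⇒  inside

inside=yes margin=5567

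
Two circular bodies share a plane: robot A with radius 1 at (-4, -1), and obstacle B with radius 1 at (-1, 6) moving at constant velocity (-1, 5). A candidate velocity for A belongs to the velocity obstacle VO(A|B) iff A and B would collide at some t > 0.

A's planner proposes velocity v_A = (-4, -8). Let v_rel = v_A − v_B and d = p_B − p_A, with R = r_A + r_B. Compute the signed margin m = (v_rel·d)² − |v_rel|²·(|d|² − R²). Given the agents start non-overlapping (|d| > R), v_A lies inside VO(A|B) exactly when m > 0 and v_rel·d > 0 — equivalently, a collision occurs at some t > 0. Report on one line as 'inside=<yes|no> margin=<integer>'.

d = (3, 7),  |d|² = 58;  R = 1+1 = 2,  c = 58−2² = 54
v_rel = (-3, -13),  |v_rel|² = 178;  v_rel·d = (-3)·(3) + (-13)·(7) = -100
178·t² + 200·t + 54 = 0  ⇒  m = (-100)² − 178·54 = 388
m = 388 > 0,  v_rel·d = -100 < 0  ⇒  outside

inside=no margin=388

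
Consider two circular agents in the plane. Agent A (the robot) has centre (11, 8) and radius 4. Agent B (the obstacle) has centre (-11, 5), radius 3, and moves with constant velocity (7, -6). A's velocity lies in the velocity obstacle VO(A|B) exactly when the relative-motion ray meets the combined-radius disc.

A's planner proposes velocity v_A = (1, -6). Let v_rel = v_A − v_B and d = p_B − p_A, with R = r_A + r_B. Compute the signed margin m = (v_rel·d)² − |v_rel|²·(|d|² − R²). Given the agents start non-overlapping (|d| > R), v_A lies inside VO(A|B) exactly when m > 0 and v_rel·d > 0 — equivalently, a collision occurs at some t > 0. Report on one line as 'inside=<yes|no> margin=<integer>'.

d = (-22, -3),  |d|² = 493;  R = 4+3 = 7,  c = 493−7² = 444
v_rel = (-6, 0),  |v_rel|² = 36;  v_rel·d = (-6)·(-22) + (0)·(-3) = 132
36·t² − 264·t + 444 = 0  ⇒  m = 132² − 36·444 = 1440
m = 1440 > 0,  v_rel·d = 132 > 0  ⇒  inside

inside=yes margin=1440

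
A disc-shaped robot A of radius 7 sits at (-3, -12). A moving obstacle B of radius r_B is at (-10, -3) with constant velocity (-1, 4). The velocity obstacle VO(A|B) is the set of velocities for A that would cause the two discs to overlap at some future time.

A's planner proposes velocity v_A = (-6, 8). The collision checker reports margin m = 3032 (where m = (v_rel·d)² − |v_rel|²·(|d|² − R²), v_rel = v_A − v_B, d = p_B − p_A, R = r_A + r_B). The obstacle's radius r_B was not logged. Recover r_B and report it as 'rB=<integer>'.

m = 3032
d = (-7, 9);  v_rel = (-5, 4),  |v_rel|² = 41
v_rel×d = (-5)·(9) − (4)·(-7) = -17
since m = R²·41 − (-17)²:  R² = (289 + 3032) / 41 = 81
R = √81 = 9  ⇒  r_B = 9 − 7 = 2

rB=2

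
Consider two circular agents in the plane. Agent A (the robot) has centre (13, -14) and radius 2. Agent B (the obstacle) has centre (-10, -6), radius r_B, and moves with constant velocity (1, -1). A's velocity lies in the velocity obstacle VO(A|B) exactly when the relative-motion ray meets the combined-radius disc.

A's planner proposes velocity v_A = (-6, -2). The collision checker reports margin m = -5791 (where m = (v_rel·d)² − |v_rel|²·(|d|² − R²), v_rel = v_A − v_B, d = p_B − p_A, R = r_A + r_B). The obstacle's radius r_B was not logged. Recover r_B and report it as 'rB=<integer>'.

m = -5791
d = (-23, 8);  v_rel = (-7, -1),  |v_rel|² = 50
v_rel×d = (-7)·(8) − (-1)·(-23) = -79
since m = R²·50 − (-79)²:  R² = (6241 + -5791) / 50 = 9
R = √9 = 3  ⇒  r_B = 3 − 2 = 1

rB=1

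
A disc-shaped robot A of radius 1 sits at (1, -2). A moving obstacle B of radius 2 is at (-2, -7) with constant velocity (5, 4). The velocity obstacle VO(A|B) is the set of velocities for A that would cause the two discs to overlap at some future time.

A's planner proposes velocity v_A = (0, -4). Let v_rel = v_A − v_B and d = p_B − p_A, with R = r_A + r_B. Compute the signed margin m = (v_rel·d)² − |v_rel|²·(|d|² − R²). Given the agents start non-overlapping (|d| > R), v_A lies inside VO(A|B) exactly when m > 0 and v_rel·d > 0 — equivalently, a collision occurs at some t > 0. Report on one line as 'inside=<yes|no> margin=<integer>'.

d = (-3, -5),  |d|² = 34;  R = 1+2 = 3,  c = 34−3² = 25
v_rel = (-5, -8),  |v_rel|² = 89;  v_rel·d = (-5)·(-3) + (-8)·(-5) = 55
89·t² − 110·t + 25 = 0  ⇒  m = 55² − 89·25 = 800
m = 800 > 0,  v_rel·d = 55 > 0  ⇒  inside

inside=yes margin=800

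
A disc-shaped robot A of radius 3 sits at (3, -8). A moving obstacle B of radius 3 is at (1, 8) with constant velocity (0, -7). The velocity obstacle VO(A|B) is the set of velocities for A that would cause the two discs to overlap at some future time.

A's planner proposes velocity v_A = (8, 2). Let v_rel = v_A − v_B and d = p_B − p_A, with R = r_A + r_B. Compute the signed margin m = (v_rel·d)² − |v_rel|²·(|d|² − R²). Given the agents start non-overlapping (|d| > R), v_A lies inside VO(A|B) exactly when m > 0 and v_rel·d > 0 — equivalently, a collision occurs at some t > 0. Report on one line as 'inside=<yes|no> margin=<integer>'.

d = (-2, 16),  |d|² = 260;  R = 3+3 = 6,  c = 260−6² = 224
v_rel = (8, 9),  |v_rel|² = 145;  v_rel·d = (8)·(-2) + (9)·(16) = 128
145·t² − 256·t + 224 = 0  ⇒  m = 128² − 145·224 = -16096
m = -16096 < 0,  v_rel·d = 128 > 0  ⇒  outside

inside=no margin=-16096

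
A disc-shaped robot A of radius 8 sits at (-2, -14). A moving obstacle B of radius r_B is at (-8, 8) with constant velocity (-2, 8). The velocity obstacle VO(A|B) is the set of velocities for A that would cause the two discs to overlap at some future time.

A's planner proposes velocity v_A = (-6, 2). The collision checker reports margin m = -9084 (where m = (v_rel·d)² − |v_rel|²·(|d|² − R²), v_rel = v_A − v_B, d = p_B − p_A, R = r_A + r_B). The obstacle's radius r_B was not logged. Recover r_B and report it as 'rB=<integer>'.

m = -9084
d = (-6, 22);  v_rel = (-4, -6),  |v_rel|² = 52
v_rel×d = (-4)·(22) − (-6)·(-6) = -124
since m = R²·52 − (-124)²:  R² = (15376 + -9084) / 52 = 121
R = √121 = 11  ⇒  r_B = 11 − 8 = 3

rB=3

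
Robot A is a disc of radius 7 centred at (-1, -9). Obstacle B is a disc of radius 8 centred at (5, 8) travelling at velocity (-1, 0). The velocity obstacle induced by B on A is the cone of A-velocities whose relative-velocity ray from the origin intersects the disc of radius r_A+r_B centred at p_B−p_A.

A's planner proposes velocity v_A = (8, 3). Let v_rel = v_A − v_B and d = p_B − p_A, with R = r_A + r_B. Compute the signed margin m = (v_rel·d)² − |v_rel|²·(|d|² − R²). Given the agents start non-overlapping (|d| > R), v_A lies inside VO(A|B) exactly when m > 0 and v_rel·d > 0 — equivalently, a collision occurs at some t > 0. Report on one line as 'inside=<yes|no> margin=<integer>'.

d = (6, 17),  |d|² = 325;  R = 7+8 = 15,  c = 325−15² = 100
v_rel = (9, 3),  |v_rel|² = 90;  v_rel·d = (9)·(6) + (3)·(17) = 105
90·t² − 210·t + 100 = 0  ⇒  m = 105² − 90·100 = 2025
m = 2025 > 0,  v_rel·d = 105 > 0  ⇒  inside

inside=yes margin=2025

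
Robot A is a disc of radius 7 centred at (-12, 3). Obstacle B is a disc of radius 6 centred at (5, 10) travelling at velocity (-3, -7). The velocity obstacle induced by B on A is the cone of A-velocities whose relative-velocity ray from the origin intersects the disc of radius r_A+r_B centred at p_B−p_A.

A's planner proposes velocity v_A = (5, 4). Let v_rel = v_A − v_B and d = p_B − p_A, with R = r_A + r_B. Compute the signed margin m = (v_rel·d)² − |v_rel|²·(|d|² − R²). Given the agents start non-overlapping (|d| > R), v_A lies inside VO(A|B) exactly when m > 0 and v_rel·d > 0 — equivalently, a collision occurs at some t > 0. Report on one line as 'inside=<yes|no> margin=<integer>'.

d = (17, 7),  |d|² = 338;  R = 7+6 = 13,  c = 338−13² = 169
v_rel = (8, 11),  |v_rel|² = 185;  v_rel·d = (8)·(17) + (11)·(7) = 213
185·t² − 426·t + 169 = 0  ⇒  m = 213² − 185·169 = 14104
m = 14104 > 0,  v_rel·d = 213 > 0  ⇒  inside

inside=yes margin=14104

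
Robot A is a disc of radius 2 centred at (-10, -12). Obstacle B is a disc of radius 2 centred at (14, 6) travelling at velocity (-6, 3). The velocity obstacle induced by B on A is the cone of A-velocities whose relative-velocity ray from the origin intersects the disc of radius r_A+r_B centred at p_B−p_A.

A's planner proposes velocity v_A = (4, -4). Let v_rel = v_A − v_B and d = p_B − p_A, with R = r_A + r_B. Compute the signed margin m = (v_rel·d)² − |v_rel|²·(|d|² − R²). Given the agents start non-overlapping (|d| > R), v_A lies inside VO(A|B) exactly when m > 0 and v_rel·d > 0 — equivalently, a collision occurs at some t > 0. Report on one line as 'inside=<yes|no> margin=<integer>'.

d = (24, 18),  |d|² = 900;  R = 2+2 = 4,  c = 900−4² = 884
v_rel = (10, -7),  |v_rel|² = 149;  v_rel·d = (10)·(24) + (-7)·(18) = 114
149·t² − 228·t + 884 = 0  ⇒  m = 114² − 149·884 = -118720
m = -118720 < 0,  v_rel·d = 114 > 0  ⇒  outside

inside=no margin=-118720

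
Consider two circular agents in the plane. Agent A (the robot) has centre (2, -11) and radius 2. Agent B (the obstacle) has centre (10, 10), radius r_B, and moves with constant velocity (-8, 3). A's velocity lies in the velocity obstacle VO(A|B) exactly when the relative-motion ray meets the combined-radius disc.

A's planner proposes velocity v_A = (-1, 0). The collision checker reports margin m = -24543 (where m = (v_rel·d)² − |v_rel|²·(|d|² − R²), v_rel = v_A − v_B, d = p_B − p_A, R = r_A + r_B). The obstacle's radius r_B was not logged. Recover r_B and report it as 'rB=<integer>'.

m = -24543
d = (8, 21);  v_rel = (7, -3),  |v_rel|² = 58
v_rel×d = (7)·(21) − (-3)·(8) = 171
since m = R²·58 − 171²:  R² = (29241 + -24543) / 58 = 81
R = √81 = 9  ⇒  r_B = 9 − 2 = 7

rB=7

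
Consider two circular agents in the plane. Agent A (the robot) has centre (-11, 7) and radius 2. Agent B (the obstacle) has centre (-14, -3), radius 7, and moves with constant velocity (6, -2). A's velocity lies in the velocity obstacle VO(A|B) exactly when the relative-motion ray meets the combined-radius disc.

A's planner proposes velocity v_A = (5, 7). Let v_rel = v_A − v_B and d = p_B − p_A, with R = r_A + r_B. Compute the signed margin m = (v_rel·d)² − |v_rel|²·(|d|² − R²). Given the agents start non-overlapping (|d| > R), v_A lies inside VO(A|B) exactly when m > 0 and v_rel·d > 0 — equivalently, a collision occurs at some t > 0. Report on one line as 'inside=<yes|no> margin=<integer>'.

d = (-3, -10),  |d|² = 109;  R = 2+7 = 9,  c = 109−9² = 28
v_rel = (-1, 9),  |v_rel|² = 82;  v_rel·d = (-1)·(-3) + (9)·(-10) = -87
82·t² + 174·t + 28 = 0  ⇒  m = (-87)² − 82·28 = 5273
m = 5273 > 0,  v_rel·d = -87 < 0  ⇒  outside

inside=no margin=5273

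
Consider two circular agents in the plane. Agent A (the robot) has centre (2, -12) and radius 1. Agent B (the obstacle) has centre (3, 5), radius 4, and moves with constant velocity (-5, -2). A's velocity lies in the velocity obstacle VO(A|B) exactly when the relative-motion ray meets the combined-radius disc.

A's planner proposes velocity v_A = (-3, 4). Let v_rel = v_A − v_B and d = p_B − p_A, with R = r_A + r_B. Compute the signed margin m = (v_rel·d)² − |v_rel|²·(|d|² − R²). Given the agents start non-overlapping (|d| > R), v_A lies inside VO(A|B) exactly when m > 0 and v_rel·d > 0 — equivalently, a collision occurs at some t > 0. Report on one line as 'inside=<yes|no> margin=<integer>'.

d = (1, 17),  |d|² = 290;  R = 1+4 = 5,  c = 290−5² = 265
v_rel = (2, 6),  |v_rel|² = 40;  v_rel·d = (2)·(1) + (6)·(17) = 104
40·t² − 208·t + 265 = 0  ⇒  m = 104² − 40·265 = 216
m = 216 > 0,  v_rel·d = 104 > 0  ⇒  inside

inside=yes margin=216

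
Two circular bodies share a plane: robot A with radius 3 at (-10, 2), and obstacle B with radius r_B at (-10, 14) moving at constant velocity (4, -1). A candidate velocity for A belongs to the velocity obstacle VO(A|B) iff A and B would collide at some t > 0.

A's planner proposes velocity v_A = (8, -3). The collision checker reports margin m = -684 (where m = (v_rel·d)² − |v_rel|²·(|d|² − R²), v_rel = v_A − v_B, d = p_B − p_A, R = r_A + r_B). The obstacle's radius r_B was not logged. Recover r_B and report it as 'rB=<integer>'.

m = -684
d = (0, 12);  v_rel = (4, -2),  |v_rel|² = 20
v_rel×d = (4)·(12) − (-2)·(0) = 48
since m = R²·20 − 48²:  R² = (2304 + -684) / 20 = 81
R = √81 = 9  ⇒  r_B = 9 − 3 = 6

rB=6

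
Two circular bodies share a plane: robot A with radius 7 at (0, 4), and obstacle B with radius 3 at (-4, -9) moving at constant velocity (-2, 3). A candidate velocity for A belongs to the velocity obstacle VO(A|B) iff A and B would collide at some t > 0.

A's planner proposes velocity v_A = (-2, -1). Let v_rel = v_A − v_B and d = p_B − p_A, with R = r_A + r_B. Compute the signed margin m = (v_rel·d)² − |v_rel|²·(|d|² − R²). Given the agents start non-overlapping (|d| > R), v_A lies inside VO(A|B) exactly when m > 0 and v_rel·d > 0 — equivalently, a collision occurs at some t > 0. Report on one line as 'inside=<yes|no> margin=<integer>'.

d = (-4, -13),  |d|² = 185;  R = 7+3 = 10,  c = 185−10² = 85
v_rel = (0, -4),  |v_rel|² = 16;  v_rel·d = (0)·(-4) + (-4)·(-13) = 52
16·t² − 104·t + 85 = 0  ⇒  m = 52² − 16·85 = 1344
m = 1344 > 0,  v_rel·d = 52 > 0  ⇒  inside

inside=yes margin=1344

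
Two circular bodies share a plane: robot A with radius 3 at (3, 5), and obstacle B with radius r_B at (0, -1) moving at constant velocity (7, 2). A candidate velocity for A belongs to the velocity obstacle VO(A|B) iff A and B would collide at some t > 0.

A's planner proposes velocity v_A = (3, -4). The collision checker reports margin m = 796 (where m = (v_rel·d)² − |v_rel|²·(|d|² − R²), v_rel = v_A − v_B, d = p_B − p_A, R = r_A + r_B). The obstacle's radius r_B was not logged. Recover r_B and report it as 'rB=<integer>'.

m = 796
d = (-3, -6);  v_rel = (-4, -6),  |v_rel|² = 52
v_rel×d = (-4)·(-6) − (-6)·(-3) = 6
since m = R²·52 − 6²:  R² = (36 + 796) / 52 = 16
R = √16 = 4  ⇒  r_B = 4 − 3 = 1

rB=1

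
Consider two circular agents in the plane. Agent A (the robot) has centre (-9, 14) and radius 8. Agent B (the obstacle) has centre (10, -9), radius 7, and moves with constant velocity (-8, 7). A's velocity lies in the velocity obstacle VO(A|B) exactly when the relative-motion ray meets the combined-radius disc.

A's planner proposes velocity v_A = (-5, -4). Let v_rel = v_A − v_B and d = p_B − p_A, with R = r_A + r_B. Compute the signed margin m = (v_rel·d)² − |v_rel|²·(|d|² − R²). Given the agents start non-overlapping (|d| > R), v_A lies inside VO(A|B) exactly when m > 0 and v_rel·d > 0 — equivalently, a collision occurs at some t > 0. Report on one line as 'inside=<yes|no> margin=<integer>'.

d = (19, -23),  |d|² = 890;  R = 8+7 = 15,  c = 890−15² = 665
v_rel = (3, -11),  |v_rel|² = 130;  v_rel·d = (3)·(19) + (-11)·(-23) = 310
130·t² − 620·t + 665 = 0  ⇒  m = 310² − 130·665 = 9650
m = 9650 > 0,  v_rel·d = 310 > 0  ⇒  inside

inside=yes margin=9650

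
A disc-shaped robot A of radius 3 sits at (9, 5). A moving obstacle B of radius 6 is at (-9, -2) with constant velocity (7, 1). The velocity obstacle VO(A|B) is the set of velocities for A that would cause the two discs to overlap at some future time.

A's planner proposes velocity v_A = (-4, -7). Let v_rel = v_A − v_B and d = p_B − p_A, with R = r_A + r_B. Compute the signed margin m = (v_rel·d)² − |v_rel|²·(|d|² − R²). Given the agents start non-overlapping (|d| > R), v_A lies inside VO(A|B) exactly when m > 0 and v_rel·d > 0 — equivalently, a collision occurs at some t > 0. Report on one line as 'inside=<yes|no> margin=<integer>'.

d = (-18, -7),  |d|² = 373;  R = 3+6 = 9,  c = 373−9² = 292
v_rel = (-11, -8),  |v_rel|² = 185;  v_rel·d = (-11)·(-18) + (-8)·(-7) = 254
185·t² − 508·t + 292 = 0  ⇒  m = 254² − 185·292 = 10496
m = 10496 > 0,  v_rel·d = 254 > 0  ⇒  inside

inside=yes margin=10496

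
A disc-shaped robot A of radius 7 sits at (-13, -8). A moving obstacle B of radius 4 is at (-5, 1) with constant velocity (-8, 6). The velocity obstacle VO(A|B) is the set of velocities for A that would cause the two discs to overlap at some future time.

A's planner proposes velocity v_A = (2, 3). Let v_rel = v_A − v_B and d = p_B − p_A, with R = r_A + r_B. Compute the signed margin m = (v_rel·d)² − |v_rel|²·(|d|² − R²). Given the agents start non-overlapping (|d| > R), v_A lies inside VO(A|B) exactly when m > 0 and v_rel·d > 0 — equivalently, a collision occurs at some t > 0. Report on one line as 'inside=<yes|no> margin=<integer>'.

d = (8, 9),  |d|² = 145;  R = 7+4 = 11,  c = 145−11² = 24
v_rel = (10, -3),  |v_rel|² = 109;  v_rel·d = (10)·(8) + (-3)·(9) = 53
109·t² − 106·t + 24 = 0  ⇒  m = 53² − 109·24 = 193
m = 193 > 0,  v_rel·d = 53 > 0  ⇒  inside

inside=yes margin=193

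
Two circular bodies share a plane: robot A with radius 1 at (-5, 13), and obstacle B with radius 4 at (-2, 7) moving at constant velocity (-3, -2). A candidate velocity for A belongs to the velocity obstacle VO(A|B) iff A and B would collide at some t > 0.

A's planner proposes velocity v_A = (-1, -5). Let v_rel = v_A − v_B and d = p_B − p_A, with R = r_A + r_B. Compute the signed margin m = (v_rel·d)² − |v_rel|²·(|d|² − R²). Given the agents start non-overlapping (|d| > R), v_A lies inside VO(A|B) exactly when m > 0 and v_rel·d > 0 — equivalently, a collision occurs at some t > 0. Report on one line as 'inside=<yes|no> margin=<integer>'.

d = (3, -6),  |d|² = 45;  R = 1+4 = 5,  c = 45−5² = 20
v_rel = (2, -3),  |v_rel|² = 13;  v_rel·d = (2)·(3) + (-3)·(-6) = 24
13·t² − 48·t + 20 = 0  ⇒  m = 24² − 13·20 = 316
m = 316 > 0,  v_rel·d = 24 > 0  ⇒  inside

inside=yes margin=316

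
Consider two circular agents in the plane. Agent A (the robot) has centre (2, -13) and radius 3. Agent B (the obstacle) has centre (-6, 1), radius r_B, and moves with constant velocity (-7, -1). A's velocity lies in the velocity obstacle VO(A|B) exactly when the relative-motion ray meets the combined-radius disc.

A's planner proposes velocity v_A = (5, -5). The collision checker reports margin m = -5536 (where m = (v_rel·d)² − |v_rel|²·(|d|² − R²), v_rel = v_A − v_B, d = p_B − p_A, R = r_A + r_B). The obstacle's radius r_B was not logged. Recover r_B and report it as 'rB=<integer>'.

m = -5536
d = (-8, 14);  v_rel = (12, -4),  |v_rel|² = 160
v_rel×d = (12)·(14) − (-4)·(-8) = 136
since m = R²·160 − 136²:  R² = (18496 + -5536) / 160 = 81
R = √81 = 9  ⇒  r_B = 9 − 3 = 6

rB=6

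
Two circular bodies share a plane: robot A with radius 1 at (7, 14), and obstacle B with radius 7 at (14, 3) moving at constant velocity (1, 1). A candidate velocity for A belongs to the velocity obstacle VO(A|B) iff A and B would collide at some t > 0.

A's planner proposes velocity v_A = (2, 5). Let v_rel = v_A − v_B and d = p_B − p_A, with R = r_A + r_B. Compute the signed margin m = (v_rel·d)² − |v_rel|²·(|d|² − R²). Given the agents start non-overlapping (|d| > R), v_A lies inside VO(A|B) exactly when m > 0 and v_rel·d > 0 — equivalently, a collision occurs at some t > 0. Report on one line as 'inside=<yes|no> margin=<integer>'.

d = (7, -11),  |d|² = 170;  R = 1+7 = 8,  c = 170−8² = 106
v_rel = (1, 4),  |v_rel|² = 17;  v_rel·d = (1)·(7) + (4)·(-11) = -37
17·t² + 74·t + 106 = 0  ⇒  m = (-37)² − 17·106 = -433
m = -433 < 0,  v_rel·d = -37 < 0  ⇒  outside

inside=no margin=-433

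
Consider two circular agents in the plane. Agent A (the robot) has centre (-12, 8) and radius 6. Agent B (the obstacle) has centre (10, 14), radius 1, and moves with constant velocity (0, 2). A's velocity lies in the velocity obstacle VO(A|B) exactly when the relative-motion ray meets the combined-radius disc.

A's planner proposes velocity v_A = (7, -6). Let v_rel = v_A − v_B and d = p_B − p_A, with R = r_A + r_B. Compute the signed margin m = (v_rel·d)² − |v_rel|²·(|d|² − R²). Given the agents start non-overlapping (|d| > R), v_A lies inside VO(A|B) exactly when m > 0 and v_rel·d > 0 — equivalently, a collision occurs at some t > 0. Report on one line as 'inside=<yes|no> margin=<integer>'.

d = (22, 6),  |d|² = 520;  R = 6+1 = 7,  c = 520−7² = 471
v_rel = (7, -8),  |v_rel|² = 113;  v_rel·d = (7)·(22) + (-8)·(6) = 106
113·t² − 212·t + 471 = 0  ⇒  m = 106² − 113·471 = -41987
m = -41987 < 0,  v_rel·d = 106 > 0  ⇒  outside

inside=no margin=-41987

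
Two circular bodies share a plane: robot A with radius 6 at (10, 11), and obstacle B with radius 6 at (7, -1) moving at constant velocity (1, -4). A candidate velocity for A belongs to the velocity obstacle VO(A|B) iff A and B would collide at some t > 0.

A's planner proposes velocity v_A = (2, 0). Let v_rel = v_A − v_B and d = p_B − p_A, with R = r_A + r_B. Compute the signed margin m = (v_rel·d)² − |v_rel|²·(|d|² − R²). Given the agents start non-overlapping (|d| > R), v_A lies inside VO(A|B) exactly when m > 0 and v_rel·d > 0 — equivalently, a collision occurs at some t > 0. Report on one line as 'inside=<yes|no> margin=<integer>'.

d = (-3, -12),  |d|² = 153;  R = 6+6 = 12,  c = 153−12² = 9
v_rel = (1, 4),  |v_rel|² = 17;  v_rel·d = (1)·(-3) + (4)·(-12) = -51
17·t² + 102·t + 9 = 0  ⇒  m = (-51)² − 17·9 = 2448
m = 2448 > 0,  v_rel·d = -51 < 0  ⇒  outside

inside=no margin=2448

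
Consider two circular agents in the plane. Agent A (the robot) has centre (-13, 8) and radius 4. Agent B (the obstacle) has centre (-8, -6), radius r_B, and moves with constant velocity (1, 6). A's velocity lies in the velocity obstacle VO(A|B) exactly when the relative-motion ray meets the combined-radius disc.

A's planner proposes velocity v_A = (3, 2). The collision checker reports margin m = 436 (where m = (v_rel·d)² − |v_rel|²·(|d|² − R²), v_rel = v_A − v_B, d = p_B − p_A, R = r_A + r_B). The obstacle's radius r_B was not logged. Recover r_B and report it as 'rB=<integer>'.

m = 436
d = (5, -14);  v_rel = (2, -4),  |v_rel|² = 20
v_rel×d = (2)·(-14) − (-4)·(5) = -8
since m = R²·20 − (-8)²:  R² = (64 + 436) / 20 = 25
R = √25 = 5  ⇒  r_B = 5 − 4 = 1

rB=1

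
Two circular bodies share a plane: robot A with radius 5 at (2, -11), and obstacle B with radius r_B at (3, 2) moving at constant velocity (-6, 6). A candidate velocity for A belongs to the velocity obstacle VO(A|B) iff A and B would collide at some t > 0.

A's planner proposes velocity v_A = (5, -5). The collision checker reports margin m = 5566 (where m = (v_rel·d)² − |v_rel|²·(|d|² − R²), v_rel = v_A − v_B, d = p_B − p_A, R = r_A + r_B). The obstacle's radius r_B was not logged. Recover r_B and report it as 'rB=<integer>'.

m = 5566
d = (1, 13);  v_rel = (11, -11),  |v_rel|² = 242
v_rel×d = (11)·(13) − (-11)·(1) = 154
since m = R²·242 − 154²:  R² = (23716 + 5566) / 242 = 121
R = √121 = 11  ⇒  r_B = 11 − 5 = 6

rB=6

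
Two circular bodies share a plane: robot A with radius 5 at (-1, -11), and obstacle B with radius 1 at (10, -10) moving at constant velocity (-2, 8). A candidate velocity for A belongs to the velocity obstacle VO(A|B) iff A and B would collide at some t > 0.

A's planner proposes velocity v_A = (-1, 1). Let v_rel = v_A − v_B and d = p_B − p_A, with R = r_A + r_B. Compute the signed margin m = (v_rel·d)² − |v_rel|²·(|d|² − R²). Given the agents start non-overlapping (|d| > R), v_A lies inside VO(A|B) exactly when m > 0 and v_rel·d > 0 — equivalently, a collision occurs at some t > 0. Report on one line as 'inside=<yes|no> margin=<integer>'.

d = (11, 1),  |d|² = 122;  R = 5+1 = 6,  c = 122−6² = 86
v_rel = (1, -7),  |v_rel|² = 50;  v_rel·d = (1)·(11) + (-7)·(1) = 4
50·t² − 8·t + 86 = 0  ⇒  m = 4² − 50·86 = -4284
m = -4284 < 0,  v_rel·d = 4 > 0  ⇒  outside

inside=no margin=-4284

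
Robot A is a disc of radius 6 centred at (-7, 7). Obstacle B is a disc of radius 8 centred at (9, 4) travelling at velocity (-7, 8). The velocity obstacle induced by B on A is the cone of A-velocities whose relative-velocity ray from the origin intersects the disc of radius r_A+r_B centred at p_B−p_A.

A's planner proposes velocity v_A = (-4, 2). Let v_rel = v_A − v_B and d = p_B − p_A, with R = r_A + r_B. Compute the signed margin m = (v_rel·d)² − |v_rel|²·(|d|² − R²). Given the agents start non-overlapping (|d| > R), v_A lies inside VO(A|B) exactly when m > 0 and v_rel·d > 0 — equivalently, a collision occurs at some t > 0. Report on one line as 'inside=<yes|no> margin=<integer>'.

d = (16, -3),  |d|² = 265;  R = 6+8 = 14,  c = 265−14² = 69
v_rel = (3, -6),  |v_rel|² = 45;  v_rel·d = (3)·(16) + (-6)·(-3) = 66
45·t² − 132·t + 69 = 0  ⇒  m = 66² − 45·69 = 1251
m = 1251 > 0,  v_rel·d = 66 > 0  ⇒  inside

inside=yes margin=1251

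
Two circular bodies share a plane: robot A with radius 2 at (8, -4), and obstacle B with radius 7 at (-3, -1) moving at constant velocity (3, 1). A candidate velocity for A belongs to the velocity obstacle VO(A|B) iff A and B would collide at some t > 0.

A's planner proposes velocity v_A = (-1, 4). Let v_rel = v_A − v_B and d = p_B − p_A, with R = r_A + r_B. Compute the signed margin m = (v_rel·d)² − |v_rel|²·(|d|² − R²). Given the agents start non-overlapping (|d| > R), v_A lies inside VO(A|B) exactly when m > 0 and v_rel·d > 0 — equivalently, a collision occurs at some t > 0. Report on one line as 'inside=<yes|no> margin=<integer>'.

d = (-11, 3),  |d|² = 130;  R = 2+7 = 9,  c = 130−9² = 49
v_rel = (-4, 3),  |v_rel|² = 25;  v_rel·d = (-4)·(-11) + (3)·(3) = 53
25·t² − 106·t + 49 = 0  ⇒  m = 53² − 25·49 = 1584
m = 1584 > 0,  v_rel·d = 53 > 0  ⇒  inside

inside=yes margin=1584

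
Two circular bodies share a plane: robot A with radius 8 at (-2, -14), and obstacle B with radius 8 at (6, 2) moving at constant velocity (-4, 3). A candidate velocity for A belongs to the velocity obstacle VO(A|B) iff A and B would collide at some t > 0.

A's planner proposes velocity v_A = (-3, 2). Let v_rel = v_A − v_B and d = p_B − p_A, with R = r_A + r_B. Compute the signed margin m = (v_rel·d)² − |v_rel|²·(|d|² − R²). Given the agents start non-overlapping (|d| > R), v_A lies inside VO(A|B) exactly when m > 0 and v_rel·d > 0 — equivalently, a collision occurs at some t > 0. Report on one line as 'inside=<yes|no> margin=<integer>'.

d = (8, 16),  |d|² = 320;  R = 8+8 = 16,  c = 320−16² = 64
v_rel = (1, -1),  |v_rel|² = 2;  v_rel·d = (1)·(8) + (-1)·(16) = -8
2·t² + 16·t + 64 = 0  ⇒  m = (-8)² − 2·64 = -64
m = -64 < 0,  v_rel·d = -8 < 0  ⇒  outside

inside=no margin=-64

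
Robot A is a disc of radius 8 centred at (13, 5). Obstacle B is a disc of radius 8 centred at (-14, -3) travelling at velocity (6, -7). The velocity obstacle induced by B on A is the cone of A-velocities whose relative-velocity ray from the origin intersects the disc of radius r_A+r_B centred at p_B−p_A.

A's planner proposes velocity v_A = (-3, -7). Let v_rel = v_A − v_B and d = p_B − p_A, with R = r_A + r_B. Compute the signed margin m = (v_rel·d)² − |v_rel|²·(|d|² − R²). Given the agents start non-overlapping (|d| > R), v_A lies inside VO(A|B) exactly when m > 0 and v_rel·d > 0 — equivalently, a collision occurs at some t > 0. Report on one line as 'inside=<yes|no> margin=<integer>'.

d = (-27, -8),  |d|² = 793;  R = 8+8 = 16,  c = 793−16² = 537
v_rel = (-9, 0),  |v_rel|² = 81;  v_rel·d = (-9)·(-27) + (0)·(-8) = 243
81·t² − 486·t + 537 = 0  ⇒  m = 243² − 81·537 = 15552
m = 15552 > 0,  v_rel·d = 243 > 0  ⇒  inside

inside=yes margin=15552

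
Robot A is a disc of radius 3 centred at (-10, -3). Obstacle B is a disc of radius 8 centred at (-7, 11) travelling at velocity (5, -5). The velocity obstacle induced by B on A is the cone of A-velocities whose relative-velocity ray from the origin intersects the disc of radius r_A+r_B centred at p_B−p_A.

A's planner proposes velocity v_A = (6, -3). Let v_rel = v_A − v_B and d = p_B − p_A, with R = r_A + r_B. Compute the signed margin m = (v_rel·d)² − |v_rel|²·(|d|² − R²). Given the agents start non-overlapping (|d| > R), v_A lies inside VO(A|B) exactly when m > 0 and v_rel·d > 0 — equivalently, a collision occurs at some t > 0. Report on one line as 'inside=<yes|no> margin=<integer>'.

d = (3, 14),  |d|² = 205;  R = 3+8 = 11,  c = 205−11² = 84
v_rel = (1, 2),  |v_rel|² = 5;  v_rel·d = (1)·(3) + (2)·(14) = 31
5·t² − 62·t + 84 = 0  ⇒  m = 31² − 5·84 = 541
m = 541 > 0,  v_rel·d = 31 > 0  ⇒  inside

inside=yes margin=541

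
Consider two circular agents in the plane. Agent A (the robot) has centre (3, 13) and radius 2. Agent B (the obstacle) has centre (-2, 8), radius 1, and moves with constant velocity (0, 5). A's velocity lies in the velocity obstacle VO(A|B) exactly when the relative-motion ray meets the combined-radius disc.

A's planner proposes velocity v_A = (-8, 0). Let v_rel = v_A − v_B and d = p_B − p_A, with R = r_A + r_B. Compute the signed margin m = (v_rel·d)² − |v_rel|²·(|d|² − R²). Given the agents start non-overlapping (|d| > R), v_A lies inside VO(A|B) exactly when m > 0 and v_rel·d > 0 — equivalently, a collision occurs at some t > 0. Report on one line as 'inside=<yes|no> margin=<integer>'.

d = (-5, -5),  |d|² = 50;  R = 2+1 = 3,  c = 50−3² = 41
v_rel = (-8, -5),  |v_rel|² = 89;  v_rel·d = (-8)·(-5) + (-5)·(-5) = 65
89·t² − 130·t + 41 = 0  ⇒  m = 65² − 89·41 = 576
m = 576 > 0,  v_rel·d = 65 > 0  ⇒  inside

inside=yes margin=576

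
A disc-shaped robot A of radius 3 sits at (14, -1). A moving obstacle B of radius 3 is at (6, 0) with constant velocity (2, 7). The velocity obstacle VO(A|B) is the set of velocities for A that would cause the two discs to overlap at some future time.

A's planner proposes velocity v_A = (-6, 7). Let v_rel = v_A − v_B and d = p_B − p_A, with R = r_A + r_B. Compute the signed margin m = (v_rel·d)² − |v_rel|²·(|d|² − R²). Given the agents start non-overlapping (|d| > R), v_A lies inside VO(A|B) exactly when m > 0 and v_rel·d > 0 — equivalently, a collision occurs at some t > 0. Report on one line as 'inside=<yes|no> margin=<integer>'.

d = (-8, 1),  |d|² = 65;  R = 3+3 = 6,  c = 65−6² = 29
v_rel = (-8, 0),  |v_rel|² = 64;  v_rel·d = (-8)·(-8) + (0)·(1) = 64
64·t² − 128·t + 29 = 0  ⇒  m = 64² − 64·29 = 2240
m = 2240 > 0,  v_rel·d = 64 > 0  ⇒  inside

inside=yes margin=2240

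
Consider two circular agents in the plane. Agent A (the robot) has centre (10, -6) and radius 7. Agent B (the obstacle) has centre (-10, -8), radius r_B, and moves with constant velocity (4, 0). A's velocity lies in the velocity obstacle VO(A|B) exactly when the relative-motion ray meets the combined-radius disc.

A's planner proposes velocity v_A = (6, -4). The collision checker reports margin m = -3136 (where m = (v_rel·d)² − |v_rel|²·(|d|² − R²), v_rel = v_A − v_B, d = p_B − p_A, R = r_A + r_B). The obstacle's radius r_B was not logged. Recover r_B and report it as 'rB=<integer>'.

m = -3136
d = (-20, -2);  v_rel = (2, -4),  |v_rel|² = 20
v_rel×d = (2)·(-2) − (-4)·(-20) = -84
since m = R²·20 − (-84)²:  R² = (7056 + -3136) / 20 = 196
R = √196 = 14  ⇒  r_B = 14 − 7 = 7

rB=7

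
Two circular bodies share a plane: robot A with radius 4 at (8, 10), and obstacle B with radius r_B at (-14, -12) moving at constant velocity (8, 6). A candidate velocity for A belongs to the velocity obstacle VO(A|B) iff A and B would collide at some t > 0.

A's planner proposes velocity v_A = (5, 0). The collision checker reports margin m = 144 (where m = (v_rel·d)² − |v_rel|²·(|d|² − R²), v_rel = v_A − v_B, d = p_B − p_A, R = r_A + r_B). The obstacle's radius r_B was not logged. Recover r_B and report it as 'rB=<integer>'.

m = 144
d = (-22, -22);  v_rel = (-3, -6),  |v_rel|² = 45
v_rel×d = (-3)·(-22) − (-6)·(-22) = -66
since m = R²·45 − (-66)²:  R² = (4356 + 144) / 45 = 100
R = √100 = 10  ⇒  r_B = 10 − 4 = 6

rB=6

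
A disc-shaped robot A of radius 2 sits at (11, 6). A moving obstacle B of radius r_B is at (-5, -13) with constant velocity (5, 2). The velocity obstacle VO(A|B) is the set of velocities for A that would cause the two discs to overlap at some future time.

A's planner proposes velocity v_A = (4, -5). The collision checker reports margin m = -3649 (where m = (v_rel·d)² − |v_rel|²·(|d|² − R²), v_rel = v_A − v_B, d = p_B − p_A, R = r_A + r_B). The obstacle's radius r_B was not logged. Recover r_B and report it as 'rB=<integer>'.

m = -3649
d = (-16, -19);  v_rel = (-1, -7),  |v_rel|² = 50
v_rel×d = (-1)·(-19) − (-7)·(-16) = -93
since m = R²·50 − (-93)²:  R² = (8649 + -3649) / 50 = 100
R = √100 = 10  ⇒  r_B = 10 − 2 = 8

rB=8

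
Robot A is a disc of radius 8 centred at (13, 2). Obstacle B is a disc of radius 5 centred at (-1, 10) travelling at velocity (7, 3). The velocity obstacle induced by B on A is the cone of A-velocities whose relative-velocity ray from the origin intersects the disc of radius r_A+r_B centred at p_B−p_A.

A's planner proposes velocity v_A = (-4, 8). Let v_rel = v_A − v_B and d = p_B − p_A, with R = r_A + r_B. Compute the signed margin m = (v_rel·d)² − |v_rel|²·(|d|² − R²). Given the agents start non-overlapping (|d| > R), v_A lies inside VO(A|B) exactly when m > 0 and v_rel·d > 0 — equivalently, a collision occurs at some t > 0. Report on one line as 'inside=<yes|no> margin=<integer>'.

d = (-14, 8),  |d|² = 260;  R = 8+5 = 13,  c = 260−13² = 91
v_rel = (-11, 5),  |v_rel|² = 146;  v_rel·d = (-11)·(-14) + (5)·(8) = 194
146·t² − 388·t + 91 = 0  ⇒  m = 194² − 146·91 = 24350
m = 24350 > 0,  v_rel·d = 194 > 0  ⇒  inside

inside=yes margin=24350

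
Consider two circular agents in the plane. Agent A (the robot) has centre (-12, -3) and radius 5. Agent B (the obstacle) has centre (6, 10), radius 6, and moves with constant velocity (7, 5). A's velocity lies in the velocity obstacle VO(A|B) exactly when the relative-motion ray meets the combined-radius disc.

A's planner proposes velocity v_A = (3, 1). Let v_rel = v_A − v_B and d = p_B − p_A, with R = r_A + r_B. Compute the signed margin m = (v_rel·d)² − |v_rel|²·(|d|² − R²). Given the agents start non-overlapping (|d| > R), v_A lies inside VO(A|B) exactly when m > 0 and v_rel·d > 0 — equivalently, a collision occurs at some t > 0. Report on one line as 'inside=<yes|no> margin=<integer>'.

d = (18, 13),  |d|² = 493;  R = 5+6 = 11,  c = 493−11² = 372
v_rel = (-4, -4),  |v_rel|² = 32;  v_rel·d = (-4)·(18) + (-4)·(13) = -124
32·t² + 248·t + 372 = 0  ⇒  m = (-124)² − 32·372 = 3472
m = 3472 > 0,  v_rel·d = -124 < 0  ⇒  outside

inside=no margin=3472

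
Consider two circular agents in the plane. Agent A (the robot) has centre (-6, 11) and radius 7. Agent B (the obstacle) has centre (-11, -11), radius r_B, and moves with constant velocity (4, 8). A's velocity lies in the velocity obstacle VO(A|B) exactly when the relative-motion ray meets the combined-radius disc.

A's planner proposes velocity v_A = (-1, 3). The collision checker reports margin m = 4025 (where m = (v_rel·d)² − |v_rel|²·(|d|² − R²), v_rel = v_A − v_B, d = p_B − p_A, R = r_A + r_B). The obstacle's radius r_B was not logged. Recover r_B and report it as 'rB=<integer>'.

m = 4025
d = (-5, -22);  v_rel = (-5, -5),  |v_rel|² = 50
v_rel×d = (-5)·(-22) − (-5)·(-5) = 85
since m = R²·50 − 85²:  R² = (7225 + 4025) / 50 = 225
R = √225 = 15  ⇒  r_B = 15 − 7 = 8

rB=8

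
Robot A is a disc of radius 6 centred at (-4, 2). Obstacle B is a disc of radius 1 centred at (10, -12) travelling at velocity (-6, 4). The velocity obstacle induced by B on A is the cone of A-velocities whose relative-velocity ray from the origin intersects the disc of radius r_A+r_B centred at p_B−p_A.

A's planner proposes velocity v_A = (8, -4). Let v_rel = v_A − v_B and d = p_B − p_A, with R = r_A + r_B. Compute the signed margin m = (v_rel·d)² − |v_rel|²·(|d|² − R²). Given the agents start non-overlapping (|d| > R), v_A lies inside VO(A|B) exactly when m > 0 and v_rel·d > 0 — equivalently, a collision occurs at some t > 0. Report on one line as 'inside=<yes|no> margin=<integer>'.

d = (14, -14),  |d|² = 392;  R = 6+1 = 7,  c = 392−7² = 343
v_rel = (14, -8),  |v_rel|² = 260;  v_rel·d = (14)·(14) + (-8)·(-14) = 308
260·t² − 616·t + 343 = 0  ⇒  m = 308² − 260·343 = 5684
m = 5684 > 0,  v_rel·d = 308 > 0  ⇒  inside

inside=yes margin=5684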